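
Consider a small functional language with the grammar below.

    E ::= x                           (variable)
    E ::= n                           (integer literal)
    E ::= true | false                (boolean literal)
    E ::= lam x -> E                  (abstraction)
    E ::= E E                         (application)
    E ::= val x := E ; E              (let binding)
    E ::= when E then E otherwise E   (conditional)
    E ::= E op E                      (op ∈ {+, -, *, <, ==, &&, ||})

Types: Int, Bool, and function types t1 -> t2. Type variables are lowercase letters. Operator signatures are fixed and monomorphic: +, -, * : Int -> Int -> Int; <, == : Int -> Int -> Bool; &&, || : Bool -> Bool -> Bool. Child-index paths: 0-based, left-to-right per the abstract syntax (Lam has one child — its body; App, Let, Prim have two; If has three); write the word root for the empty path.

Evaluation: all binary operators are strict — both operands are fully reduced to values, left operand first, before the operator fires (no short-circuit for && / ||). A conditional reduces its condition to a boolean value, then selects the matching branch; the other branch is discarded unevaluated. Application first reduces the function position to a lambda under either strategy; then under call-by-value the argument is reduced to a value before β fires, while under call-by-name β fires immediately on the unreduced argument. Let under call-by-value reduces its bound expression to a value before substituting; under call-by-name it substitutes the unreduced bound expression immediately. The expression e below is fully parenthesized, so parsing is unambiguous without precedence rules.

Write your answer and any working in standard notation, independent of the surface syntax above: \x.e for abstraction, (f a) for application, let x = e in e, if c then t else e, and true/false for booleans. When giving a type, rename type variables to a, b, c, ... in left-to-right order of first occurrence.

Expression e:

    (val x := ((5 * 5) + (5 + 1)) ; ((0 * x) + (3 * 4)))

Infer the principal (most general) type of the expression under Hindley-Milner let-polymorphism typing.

Derivation:
  unify Int ~ Int
  unify Int ~ Int
  unify Int ~ Int
  unify Int ~ Int
  unify Int ~ Int
  unify Int ~ Int
let x : Int
  unify Int ~ Int
x : Int
  unify Int ~ Int
  unify Int ~ Int
  unify Int ~ Int
  unify Int ~ Int
  unify Int ~ Int

Answer: Int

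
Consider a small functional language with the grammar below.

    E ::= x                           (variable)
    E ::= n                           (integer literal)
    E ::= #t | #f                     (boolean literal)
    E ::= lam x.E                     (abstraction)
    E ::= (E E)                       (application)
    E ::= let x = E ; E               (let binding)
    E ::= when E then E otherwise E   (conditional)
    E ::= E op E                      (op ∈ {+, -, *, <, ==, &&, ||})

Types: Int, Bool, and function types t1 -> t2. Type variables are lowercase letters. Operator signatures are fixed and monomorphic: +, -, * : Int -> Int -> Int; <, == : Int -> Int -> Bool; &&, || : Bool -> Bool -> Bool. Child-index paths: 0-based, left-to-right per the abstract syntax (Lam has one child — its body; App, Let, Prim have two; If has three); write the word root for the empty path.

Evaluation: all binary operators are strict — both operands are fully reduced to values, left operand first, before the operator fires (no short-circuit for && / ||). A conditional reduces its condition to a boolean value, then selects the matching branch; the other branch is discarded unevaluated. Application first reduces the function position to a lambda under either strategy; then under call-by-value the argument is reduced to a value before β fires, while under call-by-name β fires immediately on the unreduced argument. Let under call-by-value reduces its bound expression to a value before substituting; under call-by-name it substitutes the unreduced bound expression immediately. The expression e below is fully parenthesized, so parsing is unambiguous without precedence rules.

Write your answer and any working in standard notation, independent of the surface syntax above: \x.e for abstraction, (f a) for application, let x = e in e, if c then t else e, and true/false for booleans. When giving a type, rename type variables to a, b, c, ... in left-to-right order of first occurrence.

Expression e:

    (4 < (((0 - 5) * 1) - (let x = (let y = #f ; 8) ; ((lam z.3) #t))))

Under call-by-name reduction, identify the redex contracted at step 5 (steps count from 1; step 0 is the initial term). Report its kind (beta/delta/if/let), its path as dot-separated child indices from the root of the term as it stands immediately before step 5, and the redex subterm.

Working:
step 0: (4 < (((0 - 5) * 1) - (let x = (let y = false in 8) in ((\z.3) true))))
step 1: [delta@1.0.0] (4 < ((-5 * 1) - (let x = (let y = false in 8) in ((\z.3) true))))
step 2: [delta@1.0] (4 < (-5 - (let x = (let y = false in 8) in ((\z.3) true))))
step 3: [let@1.1] (4 < (-5 - ((\z.3) true)))
step 4: [beta@1.1] (4 < (-5 - 3))
step 5: [delta@1] (4 < -8)

Answer: delta at 1 : (-5 - 3)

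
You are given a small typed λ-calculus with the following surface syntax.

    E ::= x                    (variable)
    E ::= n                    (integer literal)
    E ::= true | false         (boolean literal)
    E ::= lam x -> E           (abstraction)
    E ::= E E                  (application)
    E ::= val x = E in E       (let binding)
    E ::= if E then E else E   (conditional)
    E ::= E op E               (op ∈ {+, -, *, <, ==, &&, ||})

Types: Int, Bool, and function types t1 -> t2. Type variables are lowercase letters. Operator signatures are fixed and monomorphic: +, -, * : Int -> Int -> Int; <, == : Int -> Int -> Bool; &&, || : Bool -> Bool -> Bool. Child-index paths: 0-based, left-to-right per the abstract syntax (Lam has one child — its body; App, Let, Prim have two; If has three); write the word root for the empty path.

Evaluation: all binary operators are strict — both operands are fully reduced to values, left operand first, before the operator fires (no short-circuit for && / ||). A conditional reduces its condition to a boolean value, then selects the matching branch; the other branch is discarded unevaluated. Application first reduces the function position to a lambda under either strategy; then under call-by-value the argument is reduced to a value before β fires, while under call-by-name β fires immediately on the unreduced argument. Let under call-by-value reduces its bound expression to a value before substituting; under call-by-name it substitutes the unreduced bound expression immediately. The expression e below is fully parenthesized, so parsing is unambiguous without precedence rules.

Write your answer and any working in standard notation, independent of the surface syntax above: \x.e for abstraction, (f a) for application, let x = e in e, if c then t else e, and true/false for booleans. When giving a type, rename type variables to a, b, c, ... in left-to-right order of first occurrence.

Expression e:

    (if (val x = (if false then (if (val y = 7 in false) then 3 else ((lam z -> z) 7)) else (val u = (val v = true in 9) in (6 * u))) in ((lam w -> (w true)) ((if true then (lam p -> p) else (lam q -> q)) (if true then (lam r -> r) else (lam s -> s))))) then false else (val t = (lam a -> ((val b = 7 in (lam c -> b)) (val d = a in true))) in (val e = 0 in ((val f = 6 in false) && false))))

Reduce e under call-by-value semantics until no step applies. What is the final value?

Working:
step 0: (if (let x = (if false then (if (let y = 7 in false) then 3 else ((\z.z) 7)) else (let u = (let v = true in 9) in (6 * u))) in ((\w.(w true)) ((if true then (\p.p) else (\q.q)) (if true then (\r.r) else (\s.s))))) then false else (let t = (\a.((let b = 7 in (\c.b)) (let d = a in true))) in (let e = 0 in ((let f = 6 in false) && false))))
step 1: [if@0.0] (if (let x = (let u = (let v = true in 9) in (6 * u)) in ((\w.(w true)) ((if true then (\p.p) else (\q.q)) (if true then (\r.r) else (\s.s))))) then false else (let t = (\a.((let b = 7 in (\c.b)) (let d = a in true))) in (let e = 0 in ((let f = 6 in false) && false))))
step 2: [let@0.0.0] (if (let x = (let u = 9 in (6 * u)) in ((\w.(w true)) ((if true then (\p.p) else (\q.q)) (if true then (\r.r) else (\s.s))))) then false else (let t = (\a.((let b = 7 in (\c.b)) (let d = a in true))) in (let e = 0 in ((let f = 6 in false) && false))))
step 3: [let@0.0] (if (let x = (6 * 9) in ((\w.(w true)) ((if true then (\p.p) else (\q.q)) (if true then (\r.r) else (\s.s))))) then false else (let t = (\a.((let b = 7 in (\c.b)) (let d = a in true))) in (let e = 0 in ((let f = 6 in false) && false))))
step 4: [delta@0.0] (if (let x = 54 in ((\w.(w true)) ((if true then (\p.p) else (\q.q)) (if true then (\r.r) else (\s.s))))) then false else (let t = (\a.((let b = 7 in (\c.b)) (let d = a in true))) in (let e = 0 in ((let f = 6 in false) && false))))
step 5: [let@0] (if ((\w.(w true)) ((if true then (\p.p) else (\q.q)) (if true then (\r.r) else (\s.s)))) then false else (let t = (\a.((let b = 7 in (\c.b)) (let d = a in true))) in (let e = 0 in ((let f = 6 in false) && false))))
step 6: [if@0.1.0] (if ((\w.(w true)) ((\p.p) (if true then (\r.r) else (\s.s)))) then false else (let t = (\a.((let b = 7 in (\c.b)) (let d = a in true))) in (let e = 0 in ((let f = 6 in false) && false))))
step 7: [if@0.1.1] (if ((\w.(w true)) ((\p.p) (\r.r))) then false else (let t = (\a.((let b = 7 in (\c.b)) (let d = a in true))) in (let e = 0 in ((let f = 6 in false) && false))))
step 8: [beta@0.1] (if ((\w.(w true)) (\r.r)) then false else (let t = (\a.((let b = 7 in (\c.b)) (let d = a in true))) in (let e = 0 in ((let f = 6 in false) && false))))
step 9: [beta@0] (if ((\r.r) true) then false else (let t = (\a.((let b = 7 in (\c.b)) (let d = a in true))) in (let e = 0 in ((let f = 6 in false) && false))))
step 10: [beta@0] (if true then false else (let t = (\a.((let b = 7 in (\c.b)) (let d = a in true))) in (let e = 0 in ((let f = 6 in false) && false))))
step 11: [if@root] false

Answer: false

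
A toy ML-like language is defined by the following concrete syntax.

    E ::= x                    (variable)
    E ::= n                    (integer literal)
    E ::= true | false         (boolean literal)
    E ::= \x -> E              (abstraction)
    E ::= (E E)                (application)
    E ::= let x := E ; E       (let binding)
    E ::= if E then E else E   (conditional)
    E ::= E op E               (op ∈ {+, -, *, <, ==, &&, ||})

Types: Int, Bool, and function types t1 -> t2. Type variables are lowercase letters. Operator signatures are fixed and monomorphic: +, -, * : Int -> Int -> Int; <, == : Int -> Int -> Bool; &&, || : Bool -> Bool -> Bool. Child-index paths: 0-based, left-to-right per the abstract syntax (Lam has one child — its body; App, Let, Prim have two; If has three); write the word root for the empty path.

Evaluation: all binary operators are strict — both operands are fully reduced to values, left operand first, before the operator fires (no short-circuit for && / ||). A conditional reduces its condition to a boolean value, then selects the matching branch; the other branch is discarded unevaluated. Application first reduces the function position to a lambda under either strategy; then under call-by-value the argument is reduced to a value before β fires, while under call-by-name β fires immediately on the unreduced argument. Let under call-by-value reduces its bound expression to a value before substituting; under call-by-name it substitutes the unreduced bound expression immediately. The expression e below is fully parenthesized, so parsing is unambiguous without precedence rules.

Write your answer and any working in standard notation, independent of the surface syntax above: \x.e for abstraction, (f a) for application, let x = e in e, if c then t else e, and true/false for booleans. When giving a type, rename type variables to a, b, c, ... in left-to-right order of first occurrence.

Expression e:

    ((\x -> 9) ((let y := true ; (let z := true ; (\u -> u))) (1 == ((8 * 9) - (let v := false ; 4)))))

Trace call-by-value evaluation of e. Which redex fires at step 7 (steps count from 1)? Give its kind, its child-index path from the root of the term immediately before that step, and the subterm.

Answer: beta at 1 : ((\u.u) false)

Trace:
step 0: ((\x.9) ((let y = true in (let z = true in (\u.u))) (1 == ((8 * 9) - (let v = false in 4)))))
step 1: [let@1.0] ((\x.9) ((let z = true in (\u.u)) (1 == ((8 * 9) - (let v = false in 4)))))
step 2: [let@1.0] ((\x.9) ((\u.u) (1 == ((8 * 9) - (let v = false in 4)))))
step 3: [delta@1.1.1.0] ((\x.9) ((\u.u) (1 == (72 - (let v = false in 4)))))
step 4: [let@1.1.1.1] ((\x.9) ((\u.u) (1 == (72 - 4))))
step 5: [delta@1.1.1] ((\x.9) ((\u.u) (1 == 68)))
step 6: [delta@1.1] ((\x.9) ((\u.u) false))
step 7: [beta@1] ((\x.9) false)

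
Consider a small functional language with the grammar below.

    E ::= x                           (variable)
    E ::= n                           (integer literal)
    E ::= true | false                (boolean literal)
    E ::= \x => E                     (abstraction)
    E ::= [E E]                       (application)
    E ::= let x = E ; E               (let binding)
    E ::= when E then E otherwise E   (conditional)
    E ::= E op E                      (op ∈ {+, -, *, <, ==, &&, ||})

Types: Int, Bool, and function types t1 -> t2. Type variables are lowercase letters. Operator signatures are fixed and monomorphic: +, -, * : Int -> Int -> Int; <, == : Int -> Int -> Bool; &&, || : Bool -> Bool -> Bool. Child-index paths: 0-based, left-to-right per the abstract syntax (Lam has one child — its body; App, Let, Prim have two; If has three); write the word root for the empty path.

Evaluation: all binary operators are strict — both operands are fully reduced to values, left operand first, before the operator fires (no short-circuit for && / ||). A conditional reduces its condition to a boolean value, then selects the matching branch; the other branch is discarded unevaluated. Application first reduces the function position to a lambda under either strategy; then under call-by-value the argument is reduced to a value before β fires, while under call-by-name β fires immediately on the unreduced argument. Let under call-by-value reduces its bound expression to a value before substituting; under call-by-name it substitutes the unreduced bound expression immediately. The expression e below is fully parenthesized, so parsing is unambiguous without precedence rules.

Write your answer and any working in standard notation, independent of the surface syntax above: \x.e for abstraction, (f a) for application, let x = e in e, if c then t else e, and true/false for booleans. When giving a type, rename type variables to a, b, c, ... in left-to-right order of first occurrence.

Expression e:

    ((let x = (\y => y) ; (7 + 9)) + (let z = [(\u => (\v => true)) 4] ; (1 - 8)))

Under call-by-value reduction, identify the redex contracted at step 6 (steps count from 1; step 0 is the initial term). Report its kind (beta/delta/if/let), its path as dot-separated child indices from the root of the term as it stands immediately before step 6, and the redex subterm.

Answer: delta at root : (16 + -7)

Trace:
step 0: ((let x = (\y.y) in (7 + 9)) + (let z = ((\u.(\v.true)) 4) in (1 - 8)))
step 1: [let@0] ((7 + 9) + (let z = ((\u.(\v.true)) 4) in (1 - 8)))
step 2: [delta@0] (16 + (let z = ((\u.(\v.true)) 4) in (1 - 8)))
step 3: [beta@1.0] (16 + (let z = (\v.true) in (1 - 8)))
step 4: [let@1] (16 + (1 - 8))
step 5: [delta@1] (16 + -7)
step 6: [delta@root] 9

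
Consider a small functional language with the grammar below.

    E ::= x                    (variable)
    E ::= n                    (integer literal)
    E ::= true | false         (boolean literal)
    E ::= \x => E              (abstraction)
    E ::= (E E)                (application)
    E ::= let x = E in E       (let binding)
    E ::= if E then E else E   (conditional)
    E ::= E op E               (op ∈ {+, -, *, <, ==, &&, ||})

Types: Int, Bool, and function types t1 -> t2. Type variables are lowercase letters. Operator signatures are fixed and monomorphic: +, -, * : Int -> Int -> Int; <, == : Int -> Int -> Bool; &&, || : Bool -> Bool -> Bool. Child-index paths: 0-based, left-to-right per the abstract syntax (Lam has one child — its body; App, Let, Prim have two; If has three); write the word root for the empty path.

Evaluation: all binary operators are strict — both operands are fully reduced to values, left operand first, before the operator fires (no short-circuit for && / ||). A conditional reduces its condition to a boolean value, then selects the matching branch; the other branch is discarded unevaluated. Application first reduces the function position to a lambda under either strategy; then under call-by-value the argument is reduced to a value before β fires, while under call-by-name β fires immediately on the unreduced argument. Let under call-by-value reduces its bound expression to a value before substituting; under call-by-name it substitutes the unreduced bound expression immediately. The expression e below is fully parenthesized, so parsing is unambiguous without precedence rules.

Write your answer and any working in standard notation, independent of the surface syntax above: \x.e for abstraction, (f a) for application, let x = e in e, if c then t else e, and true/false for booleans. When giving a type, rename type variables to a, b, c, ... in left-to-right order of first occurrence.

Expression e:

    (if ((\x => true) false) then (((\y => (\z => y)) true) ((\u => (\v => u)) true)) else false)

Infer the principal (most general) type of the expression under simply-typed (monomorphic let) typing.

Answer: Bool

Working:
\x._ : a -> Bool
  unify a -> Bool ~ Bool -> b
  unify a ~ Bool
  unify Bool ~ b
_ _ : Bool
  unify Bool ~ Bool
y : c
\z._ : d -> c
\y._ : c -> d -> c
  unify c -> d -> c ~ Bool -> e
  unify c ~ Bool
  unify d -> Bool ~ e
_ _ : d -> Bool
u : f
\v._ : g -> f
\u._ : f -> g -> f
  unify f -> g -> f ~ Bool -> h
  unify f ~ Bool
  unify g -> Bool ~ h
_ _ : g -> Bool
  unify d -> Bool ~ (g -> Bool) -> i
  unify d ~ g -> Bool
  unify Bool ~ i
_ _ : Bool
  unify Bool ~ Bool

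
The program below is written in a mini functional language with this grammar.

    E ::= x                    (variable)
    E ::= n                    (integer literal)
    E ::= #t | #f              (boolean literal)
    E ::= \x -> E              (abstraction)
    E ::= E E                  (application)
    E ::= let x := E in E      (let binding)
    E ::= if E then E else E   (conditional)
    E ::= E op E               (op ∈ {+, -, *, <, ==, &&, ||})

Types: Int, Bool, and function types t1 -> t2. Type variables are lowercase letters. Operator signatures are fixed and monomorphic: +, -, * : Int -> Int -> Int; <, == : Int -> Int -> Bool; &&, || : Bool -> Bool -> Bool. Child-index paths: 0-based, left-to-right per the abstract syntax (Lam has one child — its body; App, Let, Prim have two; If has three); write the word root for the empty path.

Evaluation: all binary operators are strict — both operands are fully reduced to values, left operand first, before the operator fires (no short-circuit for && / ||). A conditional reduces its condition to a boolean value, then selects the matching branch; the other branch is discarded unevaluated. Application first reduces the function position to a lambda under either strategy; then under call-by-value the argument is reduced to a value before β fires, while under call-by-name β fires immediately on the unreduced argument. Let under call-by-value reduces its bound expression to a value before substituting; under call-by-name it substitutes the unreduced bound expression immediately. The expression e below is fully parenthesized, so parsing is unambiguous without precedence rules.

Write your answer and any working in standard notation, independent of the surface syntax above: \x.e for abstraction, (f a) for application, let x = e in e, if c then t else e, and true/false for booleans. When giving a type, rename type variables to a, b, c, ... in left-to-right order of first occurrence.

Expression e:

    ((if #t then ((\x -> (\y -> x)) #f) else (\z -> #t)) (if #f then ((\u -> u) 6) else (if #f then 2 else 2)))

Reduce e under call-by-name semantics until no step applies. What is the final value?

Trace:
step 0: ((if true then ((\x.(\y.x)) false) else (\z.true)) (if false then ((\u.u) 6) else (if false then 2 else 2)))
step 1: [if@0] (((\x.(\y.x)) false) (if false then ((\u.u) 6) else (if false then 2 else 2)))
step 2: [beta@0] ((\y.false) (if false then ((\u.u) 6) else (if false then 2 else 2)))
step 3: [beta@root] false

Answer: false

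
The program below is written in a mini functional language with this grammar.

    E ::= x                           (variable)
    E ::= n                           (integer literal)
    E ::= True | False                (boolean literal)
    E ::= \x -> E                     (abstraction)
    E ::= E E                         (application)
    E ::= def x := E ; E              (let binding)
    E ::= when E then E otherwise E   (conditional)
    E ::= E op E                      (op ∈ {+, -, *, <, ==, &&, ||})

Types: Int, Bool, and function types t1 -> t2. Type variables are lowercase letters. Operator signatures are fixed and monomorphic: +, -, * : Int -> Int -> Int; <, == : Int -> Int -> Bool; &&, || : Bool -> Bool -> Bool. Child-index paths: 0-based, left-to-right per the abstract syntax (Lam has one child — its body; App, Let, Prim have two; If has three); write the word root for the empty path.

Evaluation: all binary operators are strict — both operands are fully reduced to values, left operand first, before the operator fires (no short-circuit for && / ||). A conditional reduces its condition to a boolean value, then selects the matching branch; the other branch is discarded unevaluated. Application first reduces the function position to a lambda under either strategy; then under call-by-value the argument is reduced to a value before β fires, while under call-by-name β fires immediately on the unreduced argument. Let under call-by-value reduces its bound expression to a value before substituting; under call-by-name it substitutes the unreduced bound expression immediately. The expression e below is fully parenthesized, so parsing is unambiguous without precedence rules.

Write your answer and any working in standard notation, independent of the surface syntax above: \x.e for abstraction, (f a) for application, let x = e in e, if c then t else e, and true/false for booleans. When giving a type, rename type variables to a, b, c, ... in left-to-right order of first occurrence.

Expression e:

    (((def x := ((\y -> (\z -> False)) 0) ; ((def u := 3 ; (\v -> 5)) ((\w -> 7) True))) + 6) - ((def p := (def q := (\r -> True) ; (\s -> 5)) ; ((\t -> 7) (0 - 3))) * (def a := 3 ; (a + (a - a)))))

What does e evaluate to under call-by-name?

Working:
step 0: (((let x = ((\y.(\z.false)) 0) in ((let u = 3 in (\v.5)) ((\w.7) true))) + 6) - ((let p = (let q = (\r.true) in (\s.5)) in ((\t.7) (0 - 3))) * (let a = 3 in (a + (a - a)))))
step 1: [let@0.0] ((((let u = 3 in (\v.5)) ((\w.7) true)) + 6) - ((let p = (let q = (\r.true) in (\s.5)) in ((\t.7) (0 - 3))) * (let a = 3 in (a + (a - a)))))
step 2: [let@0.0.0] ((((\v.5) ((\w.7) true)) + 6) - ((let p = (let q = (\r.true) in (\s.5)) in ((\t.7) (0 - 3))) * (let a = 3 in (a + (a - a)))))
step 3: [beta@0.0] ((5 + 6) - ((let p = (let q = (\r.true) in (\s.5)) in ((\t.7) (0 - 3))) * (let a = 3 in (a + (a - a)))))
step 4: [delta@0] (11 - ((let p = (let q = (\r.true) in (\s.5)) in ((\t.7) (0 - 3))) * (let a = 3 in (a + (a - a)))))
step 5: [let@1.0] (11 - (((\t.7) (0 - 3)) * (let a = 3 in (a + (a - a)))))
step 6: [beta@1.0] (11 - (7 * (let a = 3 in (a + (a - a)))))
step 7: [let@1.1] (11 - (7 * (3 + (3 - 3))))
step 8: [delta@1.1.1] (11 - (7 * (3 + 0)))
step 9: [delta@1.1] (11 - (7 * 3))
step 10: [delta@1] (11 - 21)
step 11: [delta@root] -10

Answer: -10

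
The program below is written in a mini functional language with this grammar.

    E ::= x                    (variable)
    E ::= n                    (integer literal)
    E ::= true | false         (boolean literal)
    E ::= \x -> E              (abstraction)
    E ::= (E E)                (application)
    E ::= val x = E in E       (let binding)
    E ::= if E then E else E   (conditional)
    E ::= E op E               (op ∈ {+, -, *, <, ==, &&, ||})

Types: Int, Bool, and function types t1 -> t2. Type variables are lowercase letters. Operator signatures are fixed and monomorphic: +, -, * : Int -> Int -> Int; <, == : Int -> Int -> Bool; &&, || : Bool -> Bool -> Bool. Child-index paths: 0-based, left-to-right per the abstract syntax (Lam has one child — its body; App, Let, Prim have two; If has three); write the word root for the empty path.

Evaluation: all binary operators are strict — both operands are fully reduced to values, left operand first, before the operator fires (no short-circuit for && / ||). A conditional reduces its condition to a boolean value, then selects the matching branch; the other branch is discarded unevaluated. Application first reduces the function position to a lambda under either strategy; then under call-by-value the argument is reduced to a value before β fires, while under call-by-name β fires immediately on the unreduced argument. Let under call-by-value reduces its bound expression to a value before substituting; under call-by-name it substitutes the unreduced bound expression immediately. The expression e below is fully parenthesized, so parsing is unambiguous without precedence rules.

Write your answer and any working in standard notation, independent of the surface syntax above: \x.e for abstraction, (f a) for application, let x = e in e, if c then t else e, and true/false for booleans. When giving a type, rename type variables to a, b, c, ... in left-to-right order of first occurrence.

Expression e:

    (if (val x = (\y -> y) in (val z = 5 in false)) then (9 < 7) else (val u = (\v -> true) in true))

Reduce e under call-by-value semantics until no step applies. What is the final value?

Answer: true

Working:
step 0: (if (let x = (\y.y) in (let z = 5 in false)) then (9 < 7) else (let u = (\v.true) in true))
step 1: [let@0] (if (let z = 5 in false) then (9 < 7) else (let u = (\v.true) in true))
step 2: [let@0] (if false then (9 < 7) else (let u = (\v.true) in true))
step 3: [if@root] (let u = (\v.true) in true)
step 4: [let@root] true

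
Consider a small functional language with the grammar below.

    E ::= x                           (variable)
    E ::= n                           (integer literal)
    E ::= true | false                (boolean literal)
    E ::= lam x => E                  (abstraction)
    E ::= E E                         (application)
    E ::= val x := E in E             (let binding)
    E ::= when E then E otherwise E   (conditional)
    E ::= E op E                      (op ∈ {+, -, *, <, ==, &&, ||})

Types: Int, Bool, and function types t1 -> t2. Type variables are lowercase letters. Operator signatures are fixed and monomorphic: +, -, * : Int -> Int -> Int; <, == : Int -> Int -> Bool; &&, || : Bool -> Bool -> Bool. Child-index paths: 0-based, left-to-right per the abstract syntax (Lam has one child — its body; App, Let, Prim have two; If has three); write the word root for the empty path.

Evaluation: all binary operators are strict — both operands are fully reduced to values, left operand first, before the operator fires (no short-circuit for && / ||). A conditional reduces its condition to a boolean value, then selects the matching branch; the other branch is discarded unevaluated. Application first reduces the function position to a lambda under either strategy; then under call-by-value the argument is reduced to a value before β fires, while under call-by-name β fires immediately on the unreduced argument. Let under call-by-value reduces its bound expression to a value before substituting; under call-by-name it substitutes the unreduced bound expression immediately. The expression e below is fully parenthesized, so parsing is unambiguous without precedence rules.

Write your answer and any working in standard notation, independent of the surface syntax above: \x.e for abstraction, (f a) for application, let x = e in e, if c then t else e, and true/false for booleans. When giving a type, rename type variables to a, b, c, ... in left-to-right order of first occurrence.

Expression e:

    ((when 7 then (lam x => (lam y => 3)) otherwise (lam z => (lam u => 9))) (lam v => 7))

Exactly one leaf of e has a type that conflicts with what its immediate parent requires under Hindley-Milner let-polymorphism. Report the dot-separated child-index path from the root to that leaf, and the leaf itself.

Answer: 0.0 : 7

Trace:
  unify Int ~ Bool
  FAIL: mismatch Int ~ Bool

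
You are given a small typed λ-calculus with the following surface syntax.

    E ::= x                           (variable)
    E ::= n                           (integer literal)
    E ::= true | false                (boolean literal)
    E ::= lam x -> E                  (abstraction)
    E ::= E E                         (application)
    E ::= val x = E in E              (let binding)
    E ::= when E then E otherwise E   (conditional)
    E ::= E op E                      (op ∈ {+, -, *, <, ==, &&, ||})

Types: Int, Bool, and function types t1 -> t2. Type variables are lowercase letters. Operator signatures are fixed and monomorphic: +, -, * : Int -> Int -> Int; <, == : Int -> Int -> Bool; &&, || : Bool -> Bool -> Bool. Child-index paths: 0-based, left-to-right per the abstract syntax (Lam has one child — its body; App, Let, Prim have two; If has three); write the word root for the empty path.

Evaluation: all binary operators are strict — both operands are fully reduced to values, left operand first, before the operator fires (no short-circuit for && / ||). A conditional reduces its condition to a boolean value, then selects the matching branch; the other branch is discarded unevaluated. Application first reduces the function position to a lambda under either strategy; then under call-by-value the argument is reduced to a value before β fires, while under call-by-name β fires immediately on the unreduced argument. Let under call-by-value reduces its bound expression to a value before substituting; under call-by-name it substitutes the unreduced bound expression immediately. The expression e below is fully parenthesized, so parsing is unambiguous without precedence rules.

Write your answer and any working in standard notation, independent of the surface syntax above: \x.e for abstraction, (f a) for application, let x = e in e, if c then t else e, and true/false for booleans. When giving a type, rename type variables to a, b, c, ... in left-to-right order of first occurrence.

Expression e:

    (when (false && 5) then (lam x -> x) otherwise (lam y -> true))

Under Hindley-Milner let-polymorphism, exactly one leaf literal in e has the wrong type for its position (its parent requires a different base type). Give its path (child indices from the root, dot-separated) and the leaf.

Trace:
  unify Bool ~ Bool
  unify Int ~ Bool
  FAIL: mismatch Int ~ Bool

Answer: 0.1 : 5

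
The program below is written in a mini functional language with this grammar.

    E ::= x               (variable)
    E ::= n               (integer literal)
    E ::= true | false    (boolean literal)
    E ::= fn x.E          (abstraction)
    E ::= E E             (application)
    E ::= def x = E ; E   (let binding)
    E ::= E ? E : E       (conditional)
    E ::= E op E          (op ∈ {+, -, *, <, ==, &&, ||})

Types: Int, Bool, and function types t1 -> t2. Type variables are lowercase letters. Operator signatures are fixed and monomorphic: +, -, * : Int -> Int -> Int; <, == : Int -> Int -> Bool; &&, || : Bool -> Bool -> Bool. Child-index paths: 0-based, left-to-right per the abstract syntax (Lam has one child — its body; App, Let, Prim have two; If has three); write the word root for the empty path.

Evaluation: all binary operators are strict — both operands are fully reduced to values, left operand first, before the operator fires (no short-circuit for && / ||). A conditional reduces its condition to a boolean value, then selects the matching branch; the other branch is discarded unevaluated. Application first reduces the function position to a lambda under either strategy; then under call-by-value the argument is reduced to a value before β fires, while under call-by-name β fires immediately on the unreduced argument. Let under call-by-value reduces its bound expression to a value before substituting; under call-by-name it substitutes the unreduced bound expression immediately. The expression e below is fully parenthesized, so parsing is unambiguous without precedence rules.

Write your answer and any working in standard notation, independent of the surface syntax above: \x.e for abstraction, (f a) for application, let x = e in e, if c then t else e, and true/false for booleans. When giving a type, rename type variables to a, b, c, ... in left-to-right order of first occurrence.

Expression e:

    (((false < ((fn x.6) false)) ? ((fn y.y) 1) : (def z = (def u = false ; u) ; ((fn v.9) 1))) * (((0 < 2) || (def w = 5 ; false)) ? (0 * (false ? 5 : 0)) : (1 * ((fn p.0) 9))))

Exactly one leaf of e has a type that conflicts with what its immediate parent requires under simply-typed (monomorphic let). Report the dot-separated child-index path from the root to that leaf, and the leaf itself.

Derivation:
  unify Bool ~ Int
  FAIL: mismatch Bool ~ Int

Answer: 0.0.0 : false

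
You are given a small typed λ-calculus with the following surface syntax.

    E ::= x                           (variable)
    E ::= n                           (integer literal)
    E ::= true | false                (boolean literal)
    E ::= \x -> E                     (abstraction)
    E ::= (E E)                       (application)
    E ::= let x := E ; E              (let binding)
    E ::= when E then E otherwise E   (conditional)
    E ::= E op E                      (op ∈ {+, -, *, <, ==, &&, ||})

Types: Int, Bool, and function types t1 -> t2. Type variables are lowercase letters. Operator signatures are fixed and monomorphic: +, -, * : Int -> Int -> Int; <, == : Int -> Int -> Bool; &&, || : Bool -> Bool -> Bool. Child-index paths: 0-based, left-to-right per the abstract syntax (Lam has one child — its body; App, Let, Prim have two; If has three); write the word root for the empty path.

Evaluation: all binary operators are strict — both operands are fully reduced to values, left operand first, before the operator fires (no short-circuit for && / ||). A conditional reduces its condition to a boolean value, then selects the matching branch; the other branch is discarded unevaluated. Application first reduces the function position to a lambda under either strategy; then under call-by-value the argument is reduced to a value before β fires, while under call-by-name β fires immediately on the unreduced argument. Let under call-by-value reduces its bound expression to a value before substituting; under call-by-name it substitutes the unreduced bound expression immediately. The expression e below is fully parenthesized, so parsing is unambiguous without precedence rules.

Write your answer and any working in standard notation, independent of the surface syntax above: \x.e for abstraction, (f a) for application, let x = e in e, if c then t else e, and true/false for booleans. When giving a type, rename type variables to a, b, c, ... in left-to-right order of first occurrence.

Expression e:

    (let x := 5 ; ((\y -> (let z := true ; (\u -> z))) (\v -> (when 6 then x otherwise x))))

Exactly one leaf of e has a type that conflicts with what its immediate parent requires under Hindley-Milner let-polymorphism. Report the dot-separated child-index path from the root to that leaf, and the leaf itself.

Answer: 1.1.0.0 : 6

Trace:
let x : Int
let z : Bool
z : Bool
\u._ : b -> Bool
\y._ : a -> b -> Bool
  unify Int ~ Bool
  FAIL: mismatch Int ~ Bool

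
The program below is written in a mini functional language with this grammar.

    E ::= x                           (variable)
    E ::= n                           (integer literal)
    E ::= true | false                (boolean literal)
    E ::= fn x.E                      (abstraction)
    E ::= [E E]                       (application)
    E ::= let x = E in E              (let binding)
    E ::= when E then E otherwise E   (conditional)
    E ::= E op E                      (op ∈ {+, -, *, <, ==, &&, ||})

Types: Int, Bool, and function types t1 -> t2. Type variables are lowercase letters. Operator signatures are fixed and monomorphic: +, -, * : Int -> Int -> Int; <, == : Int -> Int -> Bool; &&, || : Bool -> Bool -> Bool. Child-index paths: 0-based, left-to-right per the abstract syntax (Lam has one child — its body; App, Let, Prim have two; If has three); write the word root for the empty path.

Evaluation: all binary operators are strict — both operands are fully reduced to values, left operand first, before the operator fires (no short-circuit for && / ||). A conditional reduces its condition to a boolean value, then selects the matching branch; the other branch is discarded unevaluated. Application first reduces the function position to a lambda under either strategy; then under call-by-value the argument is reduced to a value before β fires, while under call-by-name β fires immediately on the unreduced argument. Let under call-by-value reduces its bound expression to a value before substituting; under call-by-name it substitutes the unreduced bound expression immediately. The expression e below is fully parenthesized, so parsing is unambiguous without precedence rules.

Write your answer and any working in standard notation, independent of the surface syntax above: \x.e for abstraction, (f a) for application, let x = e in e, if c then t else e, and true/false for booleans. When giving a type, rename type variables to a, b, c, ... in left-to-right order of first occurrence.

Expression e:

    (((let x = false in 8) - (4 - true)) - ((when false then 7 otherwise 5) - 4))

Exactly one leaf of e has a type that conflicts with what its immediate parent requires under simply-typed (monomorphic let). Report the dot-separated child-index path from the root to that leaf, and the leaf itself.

Answer: 0.1.1 : true

Working:
let x : Bool
  unify Int ~ Int
  unify Int ~ Int
  unify Bool ~ Int
  FAIL: mismatch Bool ~ Int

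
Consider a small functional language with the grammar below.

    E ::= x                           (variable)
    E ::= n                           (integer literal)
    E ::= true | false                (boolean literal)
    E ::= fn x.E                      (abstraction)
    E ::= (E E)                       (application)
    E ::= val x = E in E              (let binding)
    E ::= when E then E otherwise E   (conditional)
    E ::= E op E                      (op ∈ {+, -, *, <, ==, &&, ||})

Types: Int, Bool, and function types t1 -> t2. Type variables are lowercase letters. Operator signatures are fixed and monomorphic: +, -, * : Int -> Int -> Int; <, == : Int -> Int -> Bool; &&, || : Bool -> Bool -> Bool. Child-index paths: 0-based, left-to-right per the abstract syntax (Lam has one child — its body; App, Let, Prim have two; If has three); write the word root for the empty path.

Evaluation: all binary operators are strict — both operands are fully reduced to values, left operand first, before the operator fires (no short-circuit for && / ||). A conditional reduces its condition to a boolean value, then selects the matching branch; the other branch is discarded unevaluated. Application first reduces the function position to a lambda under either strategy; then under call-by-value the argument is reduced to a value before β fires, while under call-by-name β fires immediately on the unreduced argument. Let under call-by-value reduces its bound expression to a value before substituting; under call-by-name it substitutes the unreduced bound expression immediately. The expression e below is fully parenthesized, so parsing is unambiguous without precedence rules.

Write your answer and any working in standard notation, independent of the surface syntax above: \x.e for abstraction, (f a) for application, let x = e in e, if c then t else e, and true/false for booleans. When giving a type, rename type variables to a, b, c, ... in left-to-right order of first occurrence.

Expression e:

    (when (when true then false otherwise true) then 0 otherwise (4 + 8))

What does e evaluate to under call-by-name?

Trace:
step 0: (if (if true then false else true) then 0 else (4 + 8))
step 1: [if@0] (if false then 0 else (4 + 8))
step 2: [if@root] (4 + 8)
step 3: [delta@root] 12

Answer: 12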